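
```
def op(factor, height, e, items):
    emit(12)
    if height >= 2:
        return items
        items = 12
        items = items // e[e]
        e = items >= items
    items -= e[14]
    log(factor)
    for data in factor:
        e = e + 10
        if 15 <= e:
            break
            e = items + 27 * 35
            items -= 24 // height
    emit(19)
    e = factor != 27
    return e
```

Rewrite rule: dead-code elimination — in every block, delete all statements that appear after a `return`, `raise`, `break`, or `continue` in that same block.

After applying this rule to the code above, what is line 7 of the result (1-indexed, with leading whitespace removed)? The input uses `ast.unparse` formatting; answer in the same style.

for data in factor:

Transformed code:
def op(factor, height, e, items):
    emit(12)
    if height >= 2:
        return items
    items -= e[14]
    log(factor)
    for data in factor:
        e = e + 10
        if 15 <= e:
            break
    emit(19)
    e = factor != 27
    return e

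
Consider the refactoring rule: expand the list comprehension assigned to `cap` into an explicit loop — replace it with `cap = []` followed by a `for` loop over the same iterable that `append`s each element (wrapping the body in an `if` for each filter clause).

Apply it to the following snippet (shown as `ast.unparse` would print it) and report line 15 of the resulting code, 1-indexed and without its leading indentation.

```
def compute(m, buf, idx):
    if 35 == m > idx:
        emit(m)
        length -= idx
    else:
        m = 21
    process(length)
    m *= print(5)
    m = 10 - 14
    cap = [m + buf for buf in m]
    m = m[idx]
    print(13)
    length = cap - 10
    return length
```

length = cap - 10

Transformed code:
def compute(m, buf, idx):
    if 35 == m > idx:
        emit(m)
        length -= idx
    else:
        m = 21
    process(length)
    m *= print(5)
    m = 10 - 14
    cap = []
    for buf in m:
        cap.append(m + buf)
    m = m[idx]
    print(13)
    length = cap - 10
    return length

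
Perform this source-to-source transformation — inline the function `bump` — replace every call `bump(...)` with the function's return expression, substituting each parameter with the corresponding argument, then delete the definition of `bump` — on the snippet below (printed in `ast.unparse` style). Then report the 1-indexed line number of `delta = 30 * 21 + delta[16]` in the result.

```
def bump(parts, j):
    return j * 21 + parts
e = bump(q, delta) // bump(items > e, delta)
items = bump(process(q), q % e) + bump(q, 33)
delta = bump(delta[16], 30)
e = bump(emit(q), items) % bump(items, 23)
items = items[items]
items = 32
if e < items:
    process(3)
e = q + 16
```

3

Transformed code:
e = (delta * 21 + q) // (delta * 21 + (items > e))
items = q % e * 21 + process(q) + (33 * 21 + q)
delta = 30 * 21 + delta[16]
e = (items * 21 + emit(q)) % (23 * 21 + items)
items = items[items]
items = 32
if e < items:
    process(3)
e = q + 16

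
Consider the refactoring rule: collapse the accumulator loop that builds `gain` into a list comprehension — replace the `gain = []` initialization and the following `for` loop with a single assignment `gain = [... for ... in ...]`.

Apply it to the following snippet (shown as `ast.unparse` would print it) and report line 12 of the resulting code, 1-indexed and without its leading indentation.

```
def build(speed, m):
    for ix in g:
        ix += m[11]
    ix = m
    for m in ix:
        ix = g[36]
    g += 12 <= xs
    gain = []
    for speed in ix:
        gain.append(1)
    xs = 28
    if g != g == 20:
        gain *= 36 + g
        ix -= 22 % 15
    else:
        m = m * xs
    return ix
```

ix -= 22 % 15

Transformed code:
def build(speed, m):
    for ix in g:
        ix += m[11]
    ix = m
    for m in ix:
        ix = g[36]
    g += 12 <= xs
    gain = [1 for speed in ix]
    xs = 28
    if g != g == 20:
        gain *= 36 + g
        ix -= 22 % 15
    else:
        m = m * xs
    return ix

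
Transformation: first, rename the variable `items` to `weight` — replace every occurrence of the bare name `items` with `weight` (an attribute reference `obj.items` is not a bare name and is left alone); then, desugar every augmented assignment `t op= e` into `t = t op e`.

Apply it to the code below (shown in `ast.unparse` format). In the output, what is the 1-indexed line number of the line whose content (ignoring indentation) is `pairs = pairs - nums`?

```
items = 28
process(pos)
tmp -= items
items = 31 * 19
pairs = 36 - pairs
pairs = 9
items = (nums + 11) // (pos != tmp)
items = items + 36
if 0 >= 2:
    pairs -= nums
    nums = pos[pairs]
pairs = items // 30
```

Transformed code:
weight = 28
process(pos)
tmp = tmp - weight
weight = 31 * 19
pairs = 36 - pairs
pairs = 9
weight = (nums + 11) // (pos != tmp)
weight = weight + 36
if 0 >= 2:
    pairs = pairs - nums
    nums = pos[pairs]
pairs = weight // 30

10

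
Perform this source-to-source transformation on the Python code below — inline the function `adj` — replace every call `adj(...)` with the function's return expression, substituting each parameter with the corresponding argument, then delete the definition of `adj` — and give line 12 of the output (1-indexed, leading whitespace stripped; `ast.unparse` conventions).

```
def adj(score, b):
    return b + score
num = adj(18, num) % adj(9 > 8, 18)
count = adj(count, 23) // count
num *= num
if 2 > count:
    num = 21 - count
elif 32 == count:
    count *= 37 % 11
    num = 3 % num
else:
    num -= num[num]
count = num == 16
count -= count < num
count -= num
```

Transformed code:
num = (num + 18) % (18 + (9 > 8))
count = (23 + count) // count
num *= num
if 2 > count:
    num = 21 - count
elif 32 == count:
    count *= 37 % 11
    num = 3 % num
else:
    num -= num[num]
count = num == 16
count -= count < num
count -= num

count -= count < num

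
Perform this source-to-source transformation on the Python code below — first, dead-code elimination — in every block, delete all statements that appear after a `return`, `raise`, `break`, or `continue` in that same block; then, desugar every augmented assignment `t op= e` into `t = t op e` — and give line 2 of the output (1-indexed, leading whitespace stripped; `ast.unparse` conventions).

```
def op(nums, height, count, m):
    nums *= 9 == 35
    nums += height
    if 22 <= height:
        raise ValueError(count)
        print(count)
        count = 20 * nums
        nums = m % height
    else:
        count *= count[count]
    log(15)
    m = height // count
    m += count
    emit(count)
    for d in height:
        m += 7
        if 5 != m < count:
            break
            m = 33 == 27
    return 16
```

nums = nums * (9 == 35)

Transformed code:
def op(nums, height, count, m):
    nums = nums * (9 == 35)
    nums = nums + height
    if 22 <= height:
        raise ValueError(count)
    else:
        count = count * count[count]
    log(15)
    m = height // count
    m = m + count
    emit(count)
    for d in height:
        m = m + 7
        if 5 != m < count:
            break
    return 16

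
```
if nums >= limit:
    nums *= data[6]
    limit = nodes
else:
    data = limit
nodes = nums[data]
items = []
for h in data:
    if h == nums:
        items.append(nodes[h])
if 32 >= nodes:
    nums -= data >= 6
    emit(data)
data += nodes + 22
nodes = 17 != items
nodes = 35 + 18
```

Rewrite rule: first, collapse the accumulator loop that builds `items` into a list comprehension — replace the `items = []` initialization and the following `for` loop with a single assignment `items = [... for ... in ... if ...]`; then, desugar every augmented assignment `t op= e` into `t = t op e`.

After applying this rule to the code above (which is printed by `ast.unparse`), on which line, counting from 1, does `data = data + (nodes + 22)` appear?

11

Transformed code:
if nums >= limit:
    nums = nums * data[6]
    limit = nodes
else:
    data = limit
nodes = nums[data]
items = [nodes[h] for h in data if h == nums]
if 32 >= nodes:
    nums = nums - (data >= 6)
    emit(data)
data = data + (nodes + 22)
nodes = 17 != items
nodes = 35 + 18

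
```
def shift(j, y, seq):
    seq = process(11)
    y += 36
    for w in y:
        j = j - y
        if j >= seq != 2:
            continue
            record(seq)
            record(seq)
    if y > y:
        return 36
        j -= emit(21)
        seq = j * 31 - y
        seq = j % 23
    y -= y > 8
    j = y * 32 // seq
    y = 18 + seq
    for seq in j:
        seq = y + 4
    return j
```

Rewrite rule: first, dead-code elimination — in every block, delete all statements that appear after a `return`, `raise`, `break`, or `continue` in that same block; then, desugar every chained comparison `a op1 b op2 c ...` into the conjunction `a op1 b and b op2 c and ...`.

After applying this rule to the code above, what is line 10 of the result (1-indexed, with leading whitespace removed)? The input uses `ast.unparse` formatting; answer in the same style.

Transformed code:
def shift(j, y, seq):
    seq = process(11)
    y += 36
    for w in y:
        j = j - y
        if j >= seq and seq != 2:
            continue
    if y > y:
        return 36
    y -= y > 8
    j = y * 32 // seq
    y = 18 + seq
    for seq in j:
        seq = y + 4
    return j

y -= y > 8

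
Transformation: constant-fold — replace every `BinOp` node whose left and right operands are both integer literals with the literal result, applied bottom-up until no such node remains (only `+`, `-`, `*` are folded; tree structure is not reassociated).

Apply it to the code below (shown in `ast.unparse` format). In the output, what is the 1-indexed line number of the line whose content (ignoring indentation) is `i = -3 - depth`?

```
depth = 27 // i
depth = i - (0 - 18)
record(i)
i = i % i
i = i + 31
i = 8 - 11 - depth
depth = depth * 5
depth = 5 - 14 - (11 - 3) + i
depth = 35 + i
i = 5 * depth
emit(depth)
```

6

Transformed code:
depth = 27 // i
depth = i - -18
record(i)
i = i % i
i = i + 31
i = -3 - depth
depth = depth * 5
depth = -17 + i
depth = 35 + i
i = 5 * depth
emit(depth)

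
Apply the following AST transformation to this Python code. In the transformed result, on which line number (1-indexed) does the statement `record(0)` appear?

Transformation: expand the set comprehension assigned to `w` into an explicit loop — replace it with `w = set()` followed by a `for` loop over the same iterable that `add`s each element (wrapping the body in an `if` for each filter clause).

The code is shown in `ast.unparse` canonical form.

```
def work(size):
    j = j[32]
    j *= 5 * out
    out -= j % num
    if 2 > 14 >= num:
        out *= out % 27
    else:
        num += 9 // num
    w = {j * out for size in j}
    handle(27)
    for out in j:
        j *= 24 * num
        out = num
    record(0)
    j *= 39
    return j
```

16

Transformed code:
def work(size):
    j = j[32]
    j *= 5 * out
    out -= j % num
    if 2 > 14 >= num:
        out *= out % 27
    else:
        num += 9 // num
    w = set()
    for size in j:
        w.add(j * out)
    handle(27)
    for out in j:
        j *= 24 * num
        out = num
    record(0)
    j *= 39
    return j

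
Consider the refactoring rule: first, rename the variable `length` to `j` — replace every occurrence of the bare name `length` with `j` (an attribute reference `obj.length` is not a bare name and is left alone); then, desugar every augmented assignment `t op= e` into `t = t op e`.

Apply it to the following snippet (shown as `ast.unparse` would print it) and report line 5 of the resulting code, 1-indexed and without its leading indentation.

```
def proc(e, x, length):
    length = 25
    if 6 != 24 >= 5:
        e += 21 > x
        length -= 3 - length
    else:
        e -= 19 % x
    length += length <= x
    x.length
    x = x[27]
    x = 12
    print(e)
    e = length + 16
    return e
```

Transformed code:
def proc(e, x, j):
    j = 25
    if 6 != 24 >= 5:
        e = e + (21 > x)
        j = j - (3 - j)
    else:
        e = e - 19 % x
    j = j + (j <= x)
    x.length
    x = x[27]
    x = 12
    print(e)
    e = j + 16
    return e

j = j - (3 - j)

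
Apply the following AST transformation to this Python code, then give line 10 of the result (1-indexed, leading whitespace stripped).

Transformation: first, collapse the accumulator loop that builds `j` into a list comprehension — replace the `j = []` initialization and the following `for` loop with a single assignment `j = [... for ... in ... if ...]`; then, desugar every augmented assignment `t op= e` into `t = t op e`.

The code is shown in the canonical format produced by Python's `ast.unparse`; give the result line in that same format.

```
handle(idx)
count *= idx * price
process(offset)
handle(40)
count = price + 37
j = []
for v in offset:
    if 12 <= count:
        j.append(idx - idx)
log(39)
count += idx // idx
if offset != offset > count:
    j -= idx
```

j = j - idx

Transformed code:
handle(idx)
count = count * (idx * price)
process(offset)
handle(40)
count = price + 37
j = [idx - idx for v in offset if 12 <= count]
log(39)
count = count + idx // idx
if offset != offset > count:
    j = j - idx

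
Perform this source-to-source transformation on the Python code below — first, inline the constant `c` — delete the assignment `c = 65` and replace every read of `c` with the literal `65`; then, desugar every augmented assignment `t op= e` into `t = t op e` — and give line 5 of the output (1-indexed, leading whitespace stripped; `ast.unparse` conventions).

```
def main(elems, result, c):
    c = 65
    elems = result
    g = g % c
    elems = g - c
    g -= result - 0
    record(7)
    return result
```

Transformed code:
def main(elems, result, c):
    elems = result
    g = g % 65
    elems = g - 65
    g = g - (result - 0)
    record(7)
    return result

g = g - (result - 0)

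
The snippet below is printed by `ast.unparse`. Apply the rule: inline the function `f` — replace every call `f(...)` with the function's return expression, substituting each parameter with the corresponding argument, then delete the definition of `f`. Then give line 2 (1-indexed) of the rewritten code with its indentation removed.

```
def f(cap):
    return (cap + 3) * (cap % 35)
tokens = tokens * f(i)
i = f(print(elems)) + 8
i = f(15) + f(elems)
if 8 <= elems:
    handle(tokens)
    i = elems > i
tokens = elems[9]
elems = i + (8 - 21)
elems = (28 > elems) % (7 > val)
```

i = (print(elems) + 3) * (print(elems) % 35) + 8

Transformed code:
tokens = tokens * ((i + 3) * (i % 35))
i = (print(elems) + 3) * (print(elems) % 35) + 8
i = (15 + 3) * (15 % 35) + (elems + 3) * (elems % 35)
if 8 <= elems:
    handle(tokens)
    i = elems > i
tokens = elems[9]
elems = i + (8 - 21)
elems = (28 > elems) % (7 > val)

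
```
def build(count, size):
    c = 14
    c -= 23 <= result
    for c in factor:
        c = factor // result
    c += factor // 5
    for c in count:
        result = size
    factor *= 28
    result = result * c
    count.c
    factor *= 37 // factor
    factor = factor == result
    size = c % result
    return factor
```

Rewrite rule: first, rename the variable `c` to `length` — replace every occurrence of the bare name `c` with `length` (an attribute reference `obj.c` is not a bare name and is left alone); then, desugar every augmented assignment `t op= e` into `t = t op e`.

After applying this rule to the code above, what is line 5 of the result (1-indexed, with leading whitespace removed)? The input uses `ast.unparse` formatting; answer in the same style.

Transformed code:
def build(count, size):
    length = 14
    length = length - (23 <= result)
    for length in factor:
        length = factor // result
    length = length + factor // 5
    for length in count:
        result = size
    factor = factor * 28
    result = result * length
    count.c
    factor = factor * (37 // factor)
    factor = factor == result
    size = length % result
    return factor

length = factor // result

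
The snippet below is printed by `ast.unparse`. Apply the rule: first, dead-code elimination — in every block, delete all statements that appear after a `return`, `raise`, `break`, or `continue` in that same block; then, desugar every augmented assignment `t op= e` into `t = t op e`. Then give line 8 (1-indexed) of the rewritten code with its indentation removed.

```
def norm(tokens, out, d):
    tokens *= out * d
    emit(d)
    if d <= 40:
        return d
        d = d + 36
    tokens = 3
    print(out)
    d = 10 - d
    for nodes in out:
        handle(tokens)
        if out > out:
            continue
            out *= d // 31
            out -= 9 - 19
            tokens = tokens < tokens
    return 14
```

Transformed code:
def norm(tokens, out, d):
    tokens = tokens * (out * d)
    emit(d)
    if d <= 40:
        return d
    tokens = 3
    print(out)
    d = 10 - d
    for nodes in out:
        handle(tokens)
        if out > out:
            continue
    return 14

d = 10 - d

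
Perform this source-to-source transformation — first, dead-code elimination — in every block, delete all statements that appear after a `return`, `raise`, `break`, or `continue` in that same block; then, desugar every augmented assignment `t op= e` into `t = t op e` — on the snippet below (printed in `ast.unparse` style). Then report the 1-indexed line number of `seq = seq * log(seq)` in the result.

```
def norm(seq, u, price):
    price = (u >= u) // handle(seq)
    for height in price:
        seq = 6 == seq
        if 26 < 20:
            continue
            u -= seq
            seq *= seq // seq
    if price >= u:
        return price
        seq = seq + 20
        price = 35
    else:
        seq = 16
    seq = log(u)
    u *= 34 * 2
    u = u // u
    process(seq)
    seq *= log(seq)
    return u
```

Transformed code:
def norm(seq, u, price):
    price = (u >= u) // handle(seq)
    for height in price:
        seq = 6 == seq
        if 26 < 20:
            continue
    if price >= u:
        return price
    else:
        seq = 16
    seq = log(u)
    u = u * (34 * 2)
    u = u // u
    process(seq)
    seq = seq * log(seq)
    return u

15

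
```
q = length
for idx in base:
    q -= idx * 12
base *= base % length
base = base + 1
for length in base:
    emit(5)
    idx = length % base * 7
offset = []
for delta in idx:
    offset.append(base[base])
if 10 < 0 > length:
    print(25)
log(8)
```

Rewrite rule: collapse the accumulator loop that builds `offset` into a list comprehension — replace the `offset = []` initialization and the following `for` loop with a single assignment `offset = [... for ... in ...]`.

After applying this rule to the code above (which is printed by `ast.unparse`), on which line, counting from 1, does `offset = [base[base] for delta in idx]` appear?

9

Transformed code:
q = length
for idx in base:
    q -= idx * 12
base *= base % length
base = base + 1
for length in base:
    emit(5)
    idx = length % base * 7
offset = [base[base] for delta in idx]
if 10 < 0 > length:
    print(25)
log(8)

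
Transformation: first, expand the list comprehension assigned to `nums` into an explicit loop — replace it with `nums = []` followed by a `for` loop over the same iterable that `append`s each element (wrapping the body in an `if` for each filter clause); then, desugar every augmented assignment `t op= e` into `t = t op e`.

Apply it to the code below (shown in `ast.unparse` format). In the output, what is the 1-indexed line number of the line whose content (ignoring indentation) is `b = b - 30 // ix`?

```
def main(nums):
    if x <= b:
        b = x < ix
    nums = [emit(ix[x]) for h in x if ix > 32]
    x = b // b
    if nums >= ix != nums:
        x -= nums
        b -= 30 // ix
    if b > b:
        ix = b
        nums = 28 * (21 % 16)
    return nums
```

Transformed code:
def main(nums):
    if x <= b:
        b = x < ix
    nums = []
    for h in x:
        if ix > 32:
            nums.append(emit(ix[x]))
    x = b // b
    if nums >= ix != nums:
        x = x - nums
        b = b - 30 // ix
    if b > b:
        ix = b
        nums = 28 * (21 % 16)
    return nums

11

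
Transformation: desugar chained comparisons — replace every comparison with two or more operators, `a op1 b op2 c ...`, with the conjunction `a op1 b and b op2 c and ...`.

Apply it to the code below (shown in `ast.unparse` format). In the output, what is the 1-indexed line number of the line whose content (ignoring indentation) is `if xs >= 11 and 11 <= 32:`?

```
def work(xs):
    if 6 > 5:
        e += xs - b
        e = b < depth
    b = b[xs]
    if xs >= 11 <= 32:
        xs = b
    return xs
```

Transformed code:
def work(xs):
    if 6 > 5:
        e += xs - b
        e = b < depth
    b = b[xs]
    if xs >= 11 and 11 <= 32:
        xs = b
    return xs

6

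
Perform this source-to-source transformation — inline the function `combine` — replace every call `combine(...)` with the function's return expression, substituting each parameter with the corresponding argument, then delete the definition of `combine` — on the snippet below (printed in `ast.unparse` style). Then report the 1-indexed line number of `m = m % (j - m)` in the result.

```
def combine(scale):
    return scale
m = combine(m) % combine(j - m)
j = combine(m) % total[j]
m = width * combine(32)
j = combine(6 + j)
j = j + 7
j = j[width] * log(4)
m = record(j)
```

Transformed code:
m = m % (j - m)
j = m % total[j]
m = width * 32
j = 6 + j
j = j + 7
j = j[width] * log(4)
m = record(j)

1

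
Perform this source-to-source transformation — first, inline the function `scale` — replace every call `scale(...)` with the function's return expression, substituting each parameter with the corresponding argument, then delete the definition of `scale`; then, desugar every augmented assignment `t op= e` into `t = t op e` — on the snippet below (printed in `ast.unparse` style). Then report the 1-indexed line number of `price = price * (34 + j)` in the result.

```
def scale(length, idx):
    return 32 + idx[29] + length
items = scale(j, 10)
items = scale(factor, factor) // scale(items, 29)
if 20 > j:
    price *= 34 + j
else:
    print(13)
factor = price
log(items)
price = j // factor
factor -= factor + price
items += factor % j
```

4

Transformed code:
items = 32 + 10[29] + j
items = (32 + factor[29] + factor) // (32 + 29[29] + items)
if 20 > j:
    price = price * (34 + j)
else:
    print(13)
factor = price
log(items)
price = j // factor
factor = factor - (factor + price)
items = items + factor % j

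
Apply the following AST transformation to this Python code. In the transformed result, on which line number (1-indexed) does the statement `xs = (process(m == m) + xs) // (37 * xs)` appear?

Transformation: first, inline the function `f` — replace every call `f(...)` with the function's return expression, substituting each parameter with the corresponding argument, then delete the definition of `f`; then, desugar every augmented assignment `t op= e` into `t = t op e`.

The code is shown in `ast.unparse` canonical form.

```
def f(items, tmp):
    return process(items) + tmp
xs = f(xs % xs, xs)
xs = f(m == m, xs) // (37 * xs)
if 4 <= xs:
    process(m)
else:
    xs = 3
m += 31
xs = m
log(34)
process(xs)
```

2

Transformed code:
xs = process(xs % xs) + xs
xs = (process(m == m) + xs) // (37 * xs)
if 4 <= xs:
    process(m)
else:
    xs = 3
m = m + 31
xs = m
log(34)
process(xs)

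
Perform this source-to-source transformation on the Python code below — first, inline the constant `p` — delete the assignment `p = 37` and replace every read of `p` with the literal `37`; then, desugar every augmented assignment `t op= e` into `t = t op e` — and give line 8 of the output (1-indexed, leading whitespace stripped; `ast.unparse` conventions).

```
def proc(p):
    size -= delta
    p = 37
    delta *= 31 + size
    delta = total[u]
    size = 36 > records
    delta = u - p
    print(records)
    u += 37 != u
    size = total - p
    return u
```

Transformed code:
def proc(p):
    size = size - delta
    delta = delta * (31 + size)
    delta = total[u]
    size = 36 > records
    delta = u - 37
    print(records)
    u = u + (37 != u)
    size = total - 37
    return u

u = u + (37 != u)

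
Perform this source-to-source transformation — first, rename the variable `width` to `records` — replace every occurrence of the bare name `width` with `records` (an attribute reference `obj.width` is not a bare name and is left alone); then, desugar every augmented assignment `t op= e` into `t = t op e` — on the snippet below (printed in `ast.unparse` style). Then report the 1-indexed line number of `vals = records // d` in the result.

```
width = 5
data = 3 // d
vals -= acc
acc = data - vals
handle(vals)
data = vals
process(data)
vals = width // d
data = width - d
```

Transformed code:
records = 5
data = 3 // d
vals = vals - acc
acc = data - vals
handle(vals)
data = vals
process(data)
vals = records // d
data = records - d

8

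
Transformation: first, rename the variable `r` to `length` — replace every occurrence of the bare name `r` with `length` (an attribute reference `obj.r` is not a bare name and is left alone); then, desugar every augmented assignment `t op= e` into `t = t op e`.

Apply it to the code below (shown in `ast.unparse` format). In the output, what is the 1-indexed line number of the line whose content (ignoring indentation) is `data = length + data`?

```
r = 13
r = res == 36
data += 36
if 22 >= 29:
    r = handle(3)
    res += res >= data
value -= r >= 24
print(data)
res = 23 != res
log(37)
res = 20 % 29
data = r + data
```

12

Transformed code:
length = 13
length = res == 36
data = data + 36
if 22 >= 29:
    length = handle(3)
    res = res + (res >= data)
value = value - (length >= 24)
print(data)
res = 23 != res
log(37)
res = 20 % 29
data = length + data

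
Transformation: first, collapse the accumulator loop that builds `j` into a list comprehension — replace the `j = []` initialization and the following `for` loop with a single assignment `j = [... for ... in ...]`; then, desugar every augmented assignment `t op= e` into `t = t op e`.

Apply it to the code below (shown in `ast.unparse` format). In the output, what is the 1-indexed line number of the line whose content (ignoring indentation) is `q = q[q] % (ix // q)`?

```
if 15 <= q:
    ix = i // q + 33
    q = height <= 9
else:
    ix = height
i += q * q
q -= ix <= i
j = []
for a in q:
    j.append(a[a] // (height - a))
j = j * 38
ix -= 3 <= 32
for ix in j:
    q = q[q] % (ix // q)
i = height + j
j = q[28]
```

Transformed code:
if 15 <= q:
    ix = i // q + 33
    q = height <= 9
else:
    ix = height
i = i + q * q
q = q - (ix <= i)
j = [a[a] // (height - a) for a in q]
j = j * 38
ix = ix - (3 <= 32)
for ix in j:
    q = q[q] % (ix // q)
i = height + j
j = q[28]

12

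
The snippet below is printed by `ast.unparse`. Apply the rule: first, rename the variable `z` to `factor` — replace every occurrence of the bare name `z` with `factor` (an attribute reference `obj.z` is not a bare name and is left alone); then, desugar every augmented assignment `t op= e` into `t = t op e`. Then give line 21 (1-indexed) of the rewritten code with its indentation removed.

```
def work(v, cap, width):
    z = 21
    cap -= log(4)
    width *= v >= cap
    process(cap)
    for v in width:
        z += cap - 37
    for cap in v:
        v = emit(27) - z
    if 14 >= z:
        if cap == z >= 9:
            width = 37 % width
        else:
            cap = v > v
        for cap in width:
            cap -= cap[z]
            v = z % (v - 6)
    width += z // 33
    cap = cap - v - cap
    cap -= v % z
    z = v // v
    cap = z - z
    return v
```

Transformed code:
def work(v, cap, width):
    factor = 21
    cap = cap - log(4)
    width = width * (v >= cap)
    process(cap)
    for v in width:
        factor = factor + (cap - 37)
    for cap in v:
        v = emit(27) - factor
    if 14 >= factor:
        if cap == factor >= 9:
            width = 37 % width
        else:
            cap = v > v
        for cap in width:
            cap = cap - cap[factor]
            v = factor % (v - 6)
    width = width + factor // 33
    cap = cap - v - cap
    cap = cap - v % factor
    factor = v // v
    cap = factor - factor
    return v

factor = v // v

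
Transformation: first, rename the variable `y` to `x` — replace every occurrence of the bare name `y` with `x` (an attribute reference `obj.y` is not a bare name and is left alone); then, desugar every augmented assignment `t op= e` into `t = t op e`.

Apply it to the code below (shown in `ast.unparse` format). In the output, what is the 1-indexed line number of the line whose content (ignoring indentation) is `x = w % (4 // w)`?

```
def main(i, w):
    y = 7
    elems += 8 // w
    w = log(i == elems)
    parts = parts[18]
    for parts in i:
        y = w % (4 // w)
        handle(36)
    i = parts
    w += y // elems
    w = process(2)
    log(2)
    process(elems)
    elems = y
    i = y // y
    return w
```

7

Transformed code:
def main(i, w):
    x = 7
    elems = elems + 8 // w
    w = log(i == elems)
    parts = parts[18]
    for parts in i:
        x = w % (4 // w)
        handle(36)
    i = parts
    w = w + x // elems
    w = process(2)
    log(2)
    process(elems)
    elems = x
    i = x // x
    return w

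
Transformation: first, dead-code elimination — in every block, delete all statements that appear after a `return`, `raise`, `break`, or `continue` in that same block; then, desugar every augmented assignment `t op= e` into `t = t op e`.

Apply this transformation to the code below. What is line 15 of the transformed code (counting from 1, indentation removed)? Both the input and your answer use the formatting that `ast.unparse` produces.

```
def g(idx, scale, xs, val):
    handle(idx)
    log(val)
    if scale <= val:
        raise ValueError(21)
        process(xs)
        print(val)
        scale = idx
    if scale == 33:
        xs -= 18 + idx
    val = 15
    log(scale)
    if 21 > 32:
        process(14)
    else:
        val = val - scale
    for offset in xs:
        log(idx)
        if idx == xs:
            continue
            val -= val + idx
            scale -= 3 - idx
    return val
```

log(idx)

Transformed code:
def g(idx, scale, xs, val):
    handle(idx)
    log(val)
    if scale <= val:
        raise ValueError(21)
    if scale == 33:
        xs = xs - (18 + idx)
    val = 15
    log(scale)
    if 21 > 32:
        process(14)
    else:
        val = val - scale
    for offset in xs:
        log(idx)
        if idx == xs:
            continue
    return val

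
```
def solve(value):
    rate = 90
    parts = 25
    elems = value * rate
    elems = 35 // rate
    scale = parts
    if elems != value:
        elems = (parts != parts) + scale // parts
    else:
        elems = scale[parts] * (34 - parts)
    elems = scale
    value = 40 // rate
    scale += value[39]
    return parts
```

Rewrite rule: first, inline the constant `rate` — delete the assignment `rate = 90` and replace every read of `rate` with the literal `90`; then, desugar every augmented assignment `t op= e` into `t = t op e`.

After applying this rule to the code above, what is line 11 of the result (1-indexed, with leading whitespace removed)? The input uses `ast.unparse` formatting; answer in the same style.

Transformed code:
def solve(value):
    parts = 25
    elems = value * 90
    elems = 35 // 90
    scale = parts
    if elems != value:
        elems = (parts != parts) + scale // parts
    else:
        elems = scale[parts] * (34 - parts)
    elems = scale
    value = 40 // 90
    scale = scale + value[39]
    return parts

value = 40 // 90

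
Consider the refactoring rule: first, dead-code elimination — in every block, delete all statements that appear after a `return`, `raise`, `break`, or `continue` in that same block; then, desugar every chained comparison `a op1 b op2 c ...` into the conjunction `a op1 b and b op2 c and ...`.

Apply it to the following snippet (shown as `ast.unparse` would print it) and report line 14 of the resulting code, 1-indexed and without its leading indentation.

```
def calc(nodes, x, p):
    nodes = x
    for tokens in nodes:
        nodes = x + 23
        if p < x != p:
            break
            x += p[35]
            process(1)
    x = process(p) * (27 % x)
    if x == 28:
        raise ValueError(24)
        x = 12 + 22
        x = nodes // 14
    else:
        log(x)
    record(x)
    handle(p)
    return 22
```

return 22

Transformed code:
def calc(nodes, x, p):
    nodes = x
    for tokens in nodes:
        nodes = x + 23
        if p < x and x != p:
            break
    x = process(p) * (27 % x)
    if x == 28:
        raise ValueError(24)
    else:
        log(x)
    record(x)
    handle(p)
    return 22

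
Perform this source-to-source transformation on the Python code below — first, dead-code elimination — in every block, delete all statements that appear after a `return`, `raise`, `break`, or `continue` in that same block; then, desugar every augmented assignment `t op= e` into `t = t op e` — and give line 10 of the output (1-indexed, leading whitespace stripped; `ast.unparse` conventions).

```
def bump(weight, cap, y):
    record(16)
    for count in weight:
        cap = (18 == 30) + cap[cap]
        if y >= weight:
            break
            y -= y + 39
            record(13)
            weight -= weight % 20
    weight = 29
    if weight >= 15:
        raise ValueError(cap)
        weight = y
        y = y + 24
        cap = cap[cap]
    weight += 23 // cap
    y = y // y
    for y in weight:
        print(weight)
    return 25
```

Transformed code:
def bump(weight, cap, y):
    record(16)
    for count in weight:
        cap = (18 == 30) + cap[cap]
        if y >= weight:
            break
    weight = 29
    if weight >= 15:
        raise ValueError(cap)
    weight = weight + 23 // cap
    y = y // y
    for y in weight:
        print(weight)
    return 25

weight = weight + 23 // cap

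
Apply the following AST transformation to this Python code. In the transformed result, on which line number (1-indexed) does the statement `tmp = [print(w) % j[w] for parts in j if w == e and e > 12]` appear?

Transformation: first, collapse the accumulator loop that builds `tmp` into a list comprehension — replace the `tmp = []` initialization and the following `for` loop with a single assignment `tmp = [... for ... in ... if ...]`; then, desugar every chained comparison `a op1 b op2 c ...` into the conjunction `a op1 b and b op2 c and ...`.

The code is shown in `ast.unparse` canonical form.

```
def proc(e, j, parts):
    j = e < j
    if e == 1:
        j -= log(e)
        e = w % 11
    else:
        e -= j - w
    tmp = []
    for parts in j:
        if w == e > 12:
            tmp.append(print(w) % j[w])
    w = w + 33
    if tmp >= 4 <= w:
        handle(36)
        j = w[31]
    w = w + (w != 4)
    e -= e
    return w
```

Transformed code:
def proc(e, j, parts):
    j = e < j
    if e == 1:
        j -= log(e)
        e = w % 11
    else:
        e -= j - w
    tmp = [print(w) % j[w] for parts in j if w == e and e > 12]
    w = w + 33
    if tmp >= 4 and 4 <= w:
        handle(36)
        j = w[31]
    w = w + (w != 4)
    e -= e
    return w

8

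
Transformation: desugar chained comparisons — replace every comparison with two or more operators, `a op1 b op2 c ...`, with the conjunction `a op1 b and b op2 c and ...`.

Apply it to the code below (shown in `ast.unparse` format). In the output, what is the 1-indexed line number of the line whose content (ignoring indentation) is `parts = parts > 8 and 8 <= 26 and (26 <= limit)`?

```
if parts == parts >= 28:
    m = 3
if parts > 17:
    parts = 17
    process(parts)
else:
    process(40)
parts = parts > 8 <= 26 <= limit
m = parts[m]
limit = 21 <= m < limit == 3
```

Transformed code:
if parts == parts and parts >= 28:
    m = 3
if parts > 17:
    parts = 17
    process(parts)
else:
    process(40)
parts = parts > 8 and 8 <= 26 and (26 <= limit)
m = parts[m]
limit = 21 <= m and m < limit and (limit == 3)

8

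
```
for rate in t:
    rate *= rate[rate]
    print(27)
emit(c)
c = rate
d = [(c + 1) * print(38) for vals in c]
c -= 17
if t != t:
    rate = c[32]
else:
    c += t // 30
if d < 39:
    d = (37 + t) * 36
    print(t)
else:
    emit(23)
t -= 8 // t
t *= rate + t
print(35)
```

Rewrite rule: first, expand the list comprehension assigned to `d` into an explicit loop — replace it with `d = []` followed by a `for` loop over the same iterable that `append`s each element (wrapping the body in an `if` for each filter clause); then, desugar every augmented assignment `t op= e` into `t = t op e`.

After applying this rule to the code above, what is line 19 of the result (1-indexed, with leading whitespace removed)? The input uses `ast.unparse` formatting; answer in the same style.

Transformed code:
for rate in t:
    rate = rate * rate[rate]
    print(27)
emit(c)
c = rate
d = []
for vals in c:
    d.append((c + 1) * print(38))
c = c - 17
if t != t:
    rate = c[32]
else:
    c = c + t // 30
if d < 39:
    d = (37 + t) * 36
    print(t)
else:
    emit(23)
t = t - 8 // t
t = t * (rate + t)
print(35)

t = t - 8 // t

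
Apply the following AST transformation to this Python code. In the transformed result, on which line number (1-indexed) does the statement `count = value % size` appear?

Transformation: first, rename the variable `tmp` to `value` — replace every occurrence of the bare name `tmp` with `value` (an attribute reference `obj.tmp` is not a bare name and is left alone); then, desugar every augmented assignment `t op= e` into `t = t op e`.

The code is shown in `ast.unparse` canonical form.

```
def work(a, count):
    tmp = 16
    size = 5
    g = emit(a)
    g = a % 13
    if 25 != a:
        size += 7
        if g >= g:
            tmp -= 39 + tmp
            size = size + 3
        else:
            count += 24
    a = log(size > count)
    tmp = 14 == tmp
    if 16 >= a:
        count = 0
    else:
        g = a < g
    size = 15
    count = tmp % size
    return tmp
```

20

Transformed code:
def work(a, count):
    value = 16
    size = 5
    g = emit(a)
    g = a % 13
    if 25 != a:
        size = size + 7
        if g >= g:
            value = value - (39 + value)
            size = size + 3
        else:
            count = count + 24
    a = log(size > count)
    value = 14 == value
    if 16 >= a:
        count = 0
    else:
        g = a < g
    size = 15
    count = value % size
    return value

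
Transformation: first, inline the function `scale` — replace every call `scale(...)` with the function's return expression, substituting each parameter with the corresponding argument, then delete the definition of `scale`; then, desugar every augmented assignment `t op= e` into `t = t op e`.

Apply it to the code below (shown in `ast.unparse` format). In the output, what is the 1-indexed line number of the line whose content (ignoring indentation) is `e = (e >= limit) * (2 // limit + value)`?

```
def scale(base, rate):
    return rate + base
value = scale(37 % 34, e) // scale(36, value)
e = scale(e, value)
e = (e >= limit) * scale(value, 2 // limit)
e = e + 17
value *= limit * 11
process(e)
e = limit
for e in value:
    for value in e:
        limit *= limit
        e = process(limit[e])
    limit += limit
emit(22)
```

Transformed code:
value = (e + 37 % 34) // (value + 36)
e = value + e
e = (e >= limit) * (2 // limit + value)
e = e + 17
value = value * (limit * 11)
process(e)
e = limit
for e in value:
    for value in e:
        limit = limit * limit
        e = process(limit[e])
    limit = limit + limit
emit(22)

3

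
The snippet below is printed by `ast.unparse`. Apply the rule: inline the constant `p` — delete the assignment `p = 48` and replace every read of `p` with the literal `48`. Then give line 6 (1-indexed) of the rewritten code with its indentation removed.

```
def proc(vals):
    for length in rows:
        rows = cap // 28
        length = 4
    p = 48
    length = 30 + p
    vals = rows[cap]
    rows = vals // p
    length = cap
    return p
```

vals = rows[cap]

Transformed code:
def proc(vals):
    for length in rows:
        rows = cap // 28
        length = 4
    length = 30 + 48
    vals = rows[cap]
    rows = vals // 48
    length = cap
    return 48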